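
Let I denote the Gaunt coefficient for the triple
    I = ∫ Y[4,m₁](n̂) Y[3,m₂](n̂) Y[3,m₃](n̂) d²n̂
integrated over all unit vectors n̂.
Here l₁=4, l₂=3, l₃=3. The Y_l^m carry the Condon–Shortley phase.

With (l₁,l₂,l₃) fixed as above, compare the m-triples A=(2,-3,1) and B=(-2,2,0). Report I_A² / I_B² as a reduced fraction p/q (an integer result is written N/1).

18/1

l's match ⇒ only the (l;m) 3-j factors differ between A and B.
A: triangle coeff Δ(4,3,3) = 1/34650; Σ_t [0,0]: t=0:+1/192 = 1/192; (3j)²=3/77 [(4 3 3; 2 -3 1)], sign=+1
B: triangle coeff Δ(4,3,3) = 1/34650; Σ_t [3,4]: t=3:−1/72 t=4:+1/96 = -1/288; (3j)²=1/462 [(4 3 3; -2 2 0)], sign=+1
I_A²/I_B² = (3/77)/(1/462) = 18/1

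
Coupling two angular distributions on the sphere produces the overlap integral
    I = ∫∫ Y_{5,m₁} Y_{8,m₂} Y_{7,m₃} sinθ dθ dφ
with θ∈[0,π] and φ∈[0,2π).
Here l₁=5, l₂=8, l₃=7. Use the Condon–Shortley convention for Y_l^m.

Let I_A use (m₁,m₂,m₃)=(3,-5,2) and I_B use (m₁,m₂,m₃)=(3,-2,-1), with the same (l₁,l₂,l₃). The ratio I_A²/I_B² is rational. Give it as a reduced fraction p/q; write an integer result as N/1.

55/156

Shared (l₁,l₂,l₃)=(5,8,7): N and (l;000)² cancel in I_A²/I_B².
A: Δ = 6!·4!·10!/21! = 1/814773960; Racah Σ t=0..2: t=0:+1/87091200 t=1:−1/58060800 t=2:+1/418037760 = -1/298598400; ⇒ 3j(5 8 7; 3 -5 2)² = 7/3876, sgn +1
B: Δ = 6!·4!·10!/21! = 1/814773960; Racah Σ t=0..2: t=0:+1/49766400 t=1:−1/10368000 t=2:+1/19906560 = -13/497664000; ⇒ 3j(5 8 7; 3 -2 -1)² = 91/17765, sgn -1
I_A²/I_B² = (7/3876)/(91/17765) = 55/156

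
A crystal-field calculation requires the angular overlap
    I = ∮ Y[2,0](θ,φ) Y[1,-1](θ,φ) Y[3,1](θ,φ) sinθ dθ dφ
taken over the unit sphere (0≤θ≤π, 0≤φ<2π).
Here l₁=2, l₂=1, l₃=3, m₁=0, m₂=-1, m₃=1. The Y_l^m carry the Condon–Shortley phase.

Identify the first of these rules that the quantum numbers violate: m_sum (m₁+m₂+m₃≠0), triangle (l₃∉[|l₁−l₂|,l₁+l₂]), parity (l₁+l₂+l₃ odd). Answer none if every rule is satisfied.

none

azimuthal sum: 0 − 1 + 1 = 0  ✓
1 ≤ 3 ≤ 3 (triangle on l)  ✓
L = 2 + 1 + 3 = 6 (even)  ✓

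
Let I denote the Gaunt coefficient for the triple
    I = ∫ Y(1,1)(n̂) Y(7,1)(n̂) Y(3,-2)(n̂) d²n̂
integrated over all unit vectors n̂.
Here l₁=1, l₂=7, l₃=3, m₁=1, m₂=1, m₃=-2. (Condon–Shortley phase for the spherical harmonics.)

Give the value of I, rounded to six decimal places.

l₃=3 ∉ [6,8] — triangle fails ⇒ I = 0

0.000000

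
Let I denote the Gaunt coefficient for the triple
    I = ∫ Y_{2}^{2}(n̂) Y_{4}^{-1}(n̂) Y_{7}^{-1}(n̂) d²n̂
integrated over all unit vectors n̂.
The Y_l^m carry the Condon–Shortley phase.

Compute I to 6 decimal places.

l₃=7 ∉ [2,6] — triangle fails ⇒ I = 0

0.000000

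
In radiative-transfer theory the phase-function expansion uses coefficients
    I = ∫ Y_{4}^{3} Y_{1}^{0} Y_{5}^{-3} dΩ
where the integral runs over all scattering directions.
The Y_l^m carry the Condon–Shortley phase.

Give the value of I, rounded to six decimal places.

-0.196426

m-sum 0 ✓  L=10 even ✓  3≤5≤5 ✓
Π(2lᵢ+1) = 9×3×11 = 297
triangle coeff Δ(4,1,5) = 1/495
Σ_t [0,0]: t=0:+1/576 = 1/576
(3j)²=5/99 [(4 1 5; 0 0 0)], sign=-1
Σ_t [0,0]: t=0:+1/5040 = 1/5040
(3j)²=16/495 [(4 1 5; 3 0 -3)], sign=+1
⇒ 4πI² = 16/33
I = (-1)√(16/33/(4π)) = -0.19642560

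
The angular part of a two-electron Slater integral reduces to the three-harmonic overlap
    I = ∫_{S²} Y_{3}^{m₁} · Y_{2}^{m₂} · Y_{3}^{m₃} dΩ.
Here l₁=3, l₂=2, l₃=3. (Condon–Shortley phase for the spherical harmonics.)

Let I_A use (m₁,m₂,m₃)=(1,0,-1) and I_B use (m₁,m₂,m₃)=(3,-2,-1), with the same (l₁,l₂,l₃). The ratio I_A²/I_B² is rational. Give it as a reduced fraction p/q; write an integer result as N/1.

9/10

Same 3,2,3: normalisation and zero-m 3j drop out of the ratio.
A: Δ: 2! 4! 2! / 9! → 1/3780; sum: t=0:+1/16 t=1:−1/6 t=2:+1/96 = -3/32; 3j²(3 2 3; 1 0 -1) = Δ·Π!·Σ² = 3/140  (sign -1)
B: Δ: 2! 4! 2! / 9! → 1/3780; sum: t=0:+1/96 = 1/96; 3j²(3 2 3; 3 -2 -1) = Δ·Π!·Σ² = 1/42  (sign +1)
I_A²/I_B² = (3/140)/(1/42) = 9/10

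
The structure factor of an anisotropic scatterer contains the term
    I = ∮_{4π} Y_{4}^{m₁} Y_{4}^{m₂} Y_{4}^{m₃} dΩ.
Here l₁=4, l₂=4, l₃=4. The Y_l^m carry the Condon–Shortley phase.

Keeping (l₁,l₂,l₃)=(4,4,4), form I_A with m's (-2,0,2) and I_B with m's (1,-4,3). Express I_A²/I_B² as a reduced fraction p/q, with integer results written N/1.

121/490

l's match ⇒ only the (l;m) 3-j factors differ between A and B.
A: triangle coeff Δ(4,4,4) = 1/450450; Σ_t [2,4]: t=2:+1/384 t=3:−1/216 t=4:+1/2304 = -11/6912; (3j)²=11/1638 [(4 4 4; -2 0 2)], sign=-1
B: triangle coeff Δ(4,4,4) = 1/450450; Σ_t [0,0]: t=0:+1/3456 = 1/3456; (3j)²=35/1287 [(4 4 4; 1 -4 3)], sign=-1
I_A²/I_B² = (11/1638)/(35/1287) = 121/490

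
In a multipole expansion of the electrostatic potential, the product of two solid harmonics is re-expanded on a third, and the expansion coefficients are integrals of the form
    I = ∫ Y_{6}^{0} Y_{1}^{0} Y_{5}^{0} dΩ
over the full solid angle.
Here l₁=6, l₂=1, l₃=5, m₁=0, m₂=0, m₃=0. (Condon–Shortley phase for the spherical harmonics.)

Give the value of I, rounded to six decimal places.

0.245154

Rules hold: Σm=0, L=12 even, 5≤5≤7.
N = 13·3·11 = 429
Δ = 2!·10!·0!/13! = 1/858
Racah Σ t=1..1: t=1:−1/14400 = -1/14400
⇒ 3j(6 1 5; 0 0 0)² = 6/143, sgn +1
(m-triple is (0,0,0) — same symbol as above.)
4πI² = N·(3j₀)²·(3jₘ)² = 108/143
I = +1·√(0.755245/4π) = 0.24515397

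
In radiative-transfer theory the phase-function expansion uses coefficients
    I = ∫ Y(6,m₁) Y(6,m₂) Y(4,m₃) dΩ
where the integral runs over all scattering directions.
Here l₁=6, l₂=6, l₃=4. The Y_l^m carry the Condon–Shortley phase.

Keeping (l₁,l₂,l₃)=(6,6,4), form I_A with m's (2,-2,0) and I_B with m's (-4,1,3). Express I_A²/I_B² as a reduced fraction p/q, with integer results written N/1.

l's match ⇒ only the (l;m) 3-j factors differ between A and B.
A: triangle coeff Δ(6,6,4) = 1/15315300; Σ_t [0,4]: t=0:+1/23224320 t=1:−1/181440 t=2:+1/23040 t=3:−1/25920 t=4:+1/331776 = 11/4644864; (3j)²=11/55692 [(6 6 4; 2 -2 0)], sign=+1
B: triangle coeff Δ(6,6,4) = 1/15315300; Σ_t [6,7]: t=6:+1/207360 t=7:−1/725760 = 1/290304; (3j)²=125/7293 [(6 6 4; -4 1 3)], sign=-1
I_A²/I_B² = (11/55692)/(125/7293) = 121/10500

121/10500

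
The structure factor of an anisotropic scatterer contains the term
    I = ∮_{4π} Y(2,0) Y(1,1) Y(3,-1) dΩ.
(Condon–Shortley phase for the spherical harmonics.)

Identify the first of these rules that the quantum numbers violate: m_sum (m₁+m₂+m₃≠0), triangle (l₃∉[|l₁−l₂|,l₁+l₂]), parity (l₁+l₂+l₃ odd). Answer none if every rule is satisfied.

none

Σmᵢ = 0  ✓
l₃∈[|l₁−l₂|,l₁+l₂]=[1,3], have l₃=3  ✓
Σlᵢ = 6 ⇒ even  ✓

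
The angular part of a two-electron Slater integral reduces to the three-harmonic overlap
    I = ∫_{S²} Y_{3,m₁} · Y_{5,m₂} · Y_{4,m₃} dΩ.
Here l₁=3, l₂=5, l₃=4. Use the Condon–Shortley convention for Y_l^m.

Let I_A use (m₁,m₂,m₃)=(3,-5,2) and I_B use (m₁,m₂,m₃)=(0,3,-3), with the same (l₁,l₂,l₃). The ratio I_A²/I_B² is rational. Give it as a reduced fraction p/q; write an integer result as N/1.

25/14

Same 3,5,4: normalisation and zero-m 3j drop out of the ratio.
A: Δ: 4! 2! 6! / 13! → 1/180180; sum: t=0:+1/34560 = 1/34560; 3j²(3 5 4; 3 -5 2) = Δ·Π!·Σ² = 5/286  (sign +1)
B: Δ: 4! 2! 6! / 13! → 1/180180; sum: t=2:+1/2880 t=3:−1/1440 = -1/2880; 3j²(3 5 4; 0 3 -3) = Δ·Π!·Σ² = 7/715  (sign +1)
I_A²/I_B² = (5/286)/(7/715) = 25/14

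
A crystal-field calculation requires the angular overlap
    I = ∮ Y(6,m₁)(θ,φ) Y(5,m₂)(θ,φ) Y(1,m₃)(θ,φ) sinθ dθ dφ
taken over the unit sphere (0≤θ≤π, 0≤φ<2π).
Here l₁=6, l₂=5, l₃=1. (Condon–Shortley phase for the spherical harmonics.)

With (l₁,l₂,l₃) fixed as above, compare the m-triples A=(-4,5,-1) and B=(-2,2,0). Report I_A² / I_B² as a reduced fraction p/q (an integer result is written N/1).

Shared (l₁,l₂,l₃)=(6,5,1): N and (l;000)² cancel in I_A²/I_B².
A: Δ = 10!·2!·0!/13! = 1/858; Racah Σ t=10..10: t=10:+1/7257600 = 1/7257600; ⇒ 3j(6 5 1; -4 5 -1)² = 1/858, sgn +1
B: Δ = 10!·2!·0!/13! = 1/858; Racah Σ t=7..7: t=7:−1/30240 = -1/30240; ⇒ 3j(6 5 1; -2 2 0)² = 16/429, sgn +1
I_A²/I_B² = (1/858)/(16/429) = 1/32

1/32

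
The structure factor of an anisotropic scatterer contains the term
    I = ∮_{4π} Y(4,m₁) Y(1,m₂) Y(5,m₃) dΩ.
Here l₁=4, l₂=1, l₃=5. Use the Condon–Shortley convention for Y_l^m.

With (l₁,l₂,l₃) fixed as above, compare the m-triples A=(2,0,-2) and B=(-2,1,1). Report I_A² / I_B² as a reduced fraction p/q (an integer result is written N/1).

l's match ⇒ only the (l;m) 3-j factors differ between A and B.
A: triangle coeff Δ(4,1,5) = 1/495; Σ_t [0,0]: t=0:+1/1440 = 1/1440; (3j)²=7/165 [(4 1 5; 2 0 -2)], sign=-1
B: triangle coeff Δ(4,1,5) = 1/495; Σ_t [0,0]: t=0:+1/2880 = 1/2880; (3j)²=2/165 [(4 1 5; -2 1 1)], sign=+1
I_A²/I_B² = (7/165)/(2/165) = 7/2

7/2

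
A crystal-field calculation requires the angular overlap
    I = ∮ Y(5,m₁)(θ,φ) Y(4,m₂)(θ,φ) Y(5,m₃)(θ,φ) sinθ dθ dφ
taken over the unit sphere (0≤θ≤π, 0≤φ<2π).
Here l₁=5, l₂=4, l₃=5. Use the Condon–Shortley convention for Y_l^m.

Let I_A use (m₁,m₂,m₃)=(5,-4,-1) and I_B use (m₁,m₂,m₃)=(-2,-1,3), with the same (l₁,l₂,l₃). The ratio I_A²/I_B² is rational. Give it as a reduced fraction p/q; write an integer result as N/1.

l's match ⇒ only the (l;m) 3-j factors differ between A and B.
A: triangle coeff Δ(5,4,5) = 1/3153150; Σ_t [0,0]: t=0:+1/414720 = 1/414720; (3j)²=2/429 [(5 4 5; 5 -4 -1)], sign=+1
B: triangle coeff Δ(5,4,5) = 1/3153150; Σ_t [1,3]: t=1:−1/17280 t=2:+1/2880 t=3:−1/6912 = 1/6912; (3j)²=5/429 [(5 4 5; -2 -1 3)], sign=+1
I_A²/I_B² = (2/429)/(5/429) = 2/5

2/5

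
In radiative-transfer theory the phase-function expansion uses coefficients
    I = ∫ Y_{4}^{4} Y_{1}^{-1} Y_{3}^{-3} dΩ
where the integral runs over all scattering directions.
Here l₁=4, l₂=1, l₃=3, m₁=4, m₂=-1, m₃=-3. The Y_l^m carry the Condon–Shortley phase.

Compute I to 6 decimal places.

Checks pass: Σm=0; 8 even; l₃=3∈[3,5].
(2·4+1)(2·1+1)(2·3+1) = 189
Δ: 2! 6! 0! / 9! → 1/252
sum: t=1:−1/36 = -1/36
3j²(4 1 3; 0 0 0) = Δ·Π!·Σ² = 4/63  (sign +1)
sum: t=0:+1/1440 = 1/1440
3j²(4 1 3; 4 -1 -3) = Δ·Π!·Σ² = 1/9  (sign +1)
combine: 4πI² = 189·4/63·1/9 = 4/3
take √, sign +1: I = 0.32573501

0.325735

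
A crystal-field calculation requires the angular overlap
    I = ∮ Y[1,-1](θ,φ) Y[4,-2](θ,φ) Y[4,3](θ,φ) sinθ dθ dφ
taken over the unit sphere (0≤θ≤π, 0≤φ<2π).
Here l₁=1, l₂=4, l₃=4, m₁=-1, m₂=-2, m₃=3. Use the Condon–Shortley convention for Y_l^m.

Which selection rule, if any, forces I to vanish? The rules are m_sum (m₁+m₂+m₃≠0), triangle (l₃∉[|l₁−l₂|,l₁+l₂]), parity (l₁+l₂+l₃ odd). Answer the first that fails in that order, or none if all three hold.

parity

m₁+m₂+m₃ = -1 − 2 + 3 = 0  ✓
triangle: |1−4|=3 ≤ l₃=4 ≤ 1+4=5  ✓
parity: l₁+l₂+l₃ = 9 is odd  ✗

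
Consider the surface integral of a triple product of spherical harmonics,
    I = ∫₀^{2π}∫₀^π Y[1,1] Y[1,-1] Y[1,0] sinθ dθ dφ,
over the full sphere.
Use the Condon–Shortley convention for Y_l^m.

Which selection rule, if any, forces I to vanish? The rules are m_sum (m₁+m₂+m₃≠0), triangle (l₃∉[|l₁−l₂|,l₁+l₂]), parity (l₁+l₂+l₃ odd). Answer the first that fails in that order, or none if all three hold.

parity

Σmᵢ = 0  ✓
l₃∈[|l₁−l₂|,l₁+l₂]=[0,2], have l₃=1  ✓
Σlᵢ = 3 ⇒ odd  ✗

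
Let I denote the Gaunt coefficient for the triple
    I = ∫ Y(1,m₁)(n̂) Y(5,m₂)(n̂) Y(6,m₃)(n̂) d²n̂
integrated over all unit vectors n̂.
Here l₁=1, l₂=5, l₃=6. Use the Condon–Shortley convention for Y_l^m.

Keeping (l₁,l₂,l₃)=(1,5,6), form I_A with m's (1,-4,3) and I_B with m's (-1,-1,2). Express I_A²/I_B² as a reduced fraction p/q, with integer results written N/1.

l's match ⇒ only the (l;m) 3-j factors differ between A and B.
A: triangle coeff Δ(1,5,6) = 1/858; Σ_t [0,0]: t=0:+1/725760 = 1/725760; (3j)²=1/286 [(1 5 6; 1 -4 3)], sign=-1
B: triangle coeff Δ(1,5,6) = 1/858; Σ_t [0,0]: t=0:+1/34560 = 1/34560; (3j)²=14/429 [(1 5 6; -1 -1 2)], sign=+1
I_A²/I_B² = (1/286)/(14/429) = 3/28

3/28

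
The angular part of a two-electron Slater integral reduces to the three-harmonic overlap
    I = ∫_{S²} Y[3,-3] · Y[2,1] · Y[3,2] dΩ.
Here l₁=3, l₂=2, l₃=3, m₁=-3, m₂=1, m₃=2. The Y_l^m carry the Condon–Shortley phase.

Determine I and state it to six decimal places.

Rules hold: Σm=0, L=8 even, 1≤3≤5.
N = 7·5·7 = 245
Δ = 2!·4!·2!/9! = 1/3780
Racah Σ t=0..2: t=0:+1/24 t=1:−1/4 t=2:+1/24 = -1/6
⇒ 3j(3 2 3; 0 0 0)² = 4/105, sgn +1
Racah Σ t=2..2: t=2:+1/48 = 1/48
⇒ 3j(3 2 3; -3 1 2)² = 5/84, sgn -1
4πI² = N·(3j₀)²·(3jₘ)² = 5/9
I = -1·√(0.555556/4π) = -0.21026104

-0.210261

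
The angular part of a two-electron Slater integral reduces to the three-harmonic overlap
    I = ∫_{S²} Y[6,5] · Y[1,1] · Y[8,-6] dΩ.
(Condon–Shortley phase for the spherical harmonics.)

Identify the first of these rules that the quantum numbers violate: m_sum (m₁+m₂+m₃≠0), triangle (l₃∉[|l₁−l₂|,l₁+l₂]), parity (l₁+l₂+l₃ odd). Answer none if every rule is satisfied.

triangle

Σmᵢ = 0  ✓
l₃∈[|l₁−l₂|,l₁+l₂]=[5,7], have l₃=8  ✗
Σlᵢ = 15 ⇒ odd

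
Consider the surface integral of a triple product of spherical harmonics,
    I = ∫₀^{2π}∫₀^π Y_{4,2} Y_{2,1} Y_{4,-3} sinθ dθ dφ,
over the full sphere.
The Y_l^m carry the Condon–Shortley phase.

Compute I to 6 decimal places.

Checks pass: Σm=0; 10 even; l₃=4∈[2,6].
(2·4+1)(2·2+1)(2·4+1) = 405
Δ: 2! 6! 2! / 11! → 1/13860
sum: t=0:+1/192 t=1:−1/36 t=2:+1/192 = -5/288
3j²(4 2 4; 0 0 0) = Δ·Π!·Σ² = 20/693  (sign -1)
sum: t=1:−1/240 t=2:+1/1440 = -1/288
3j²(4 2 4; 2 1 -3) = Δ·Π!·Σ² = 5/132  (sign +1)
combine: 4πI² = 405·20/693·5/132 = 375/847
take √, sign -1: I = -0.18770204

-0.187702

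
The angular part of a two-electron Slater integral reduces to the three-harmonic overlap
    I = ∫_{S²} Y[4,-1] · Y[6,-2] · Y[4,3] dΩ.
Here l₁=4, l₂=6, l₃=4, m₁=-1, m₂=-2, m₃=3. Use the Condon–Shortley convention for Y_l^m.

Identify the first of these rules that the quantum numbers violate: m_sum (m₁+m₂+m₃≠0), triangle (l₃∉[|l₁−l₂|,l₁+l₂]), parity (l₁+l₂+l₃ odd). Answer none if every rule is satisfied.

none

m₁+m₂+m₃ = -1 − 2 + 3 = 0  ✓
triangle: |4−6|=2 ≤ l₃=4 ≤ 4+6=10  ✓
parity: l₁+l₂+l₃ = 14 is even  ✓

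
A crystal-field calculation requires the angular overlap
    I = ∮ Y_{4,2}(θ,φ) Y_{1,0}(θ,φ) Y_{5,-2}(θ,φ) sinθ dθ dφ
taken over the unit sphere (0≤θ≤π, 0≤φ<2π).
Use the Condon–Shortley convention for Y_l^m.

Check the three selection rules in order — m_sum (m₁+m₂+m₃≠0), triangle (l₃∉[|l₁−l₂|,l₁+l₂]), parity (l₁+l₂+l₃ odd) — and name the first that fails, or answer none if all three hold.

Σmᵢ = 0  ✓
l₃∈[|l₁−l₂|,l₁+l₂]=[3,5], have l₃=5  ✓
Σlᵢ = 10 ⇒ even  ✓

none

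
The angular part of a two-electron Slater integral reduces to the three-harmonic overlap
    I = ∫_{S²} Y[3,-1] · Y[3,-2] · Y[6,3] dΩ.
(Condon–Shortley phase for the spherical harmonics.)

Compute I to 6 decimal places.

m-sum 0 ✓  L=12 even ✓  0≤6≤6 ✓
Π(2lᵢ+1) = 7×7×13 = 637
triangle coeff Δ(3,3,6) = 1/12012
Σ_t [0,0]: t=0:+1/1296 = 1/1296
(3j)²=100/3003 [(3 3 6; 0 0 0)], sign=+1
Σ_t [0,0]: t=0:+1/5760 = 1/5760
(3j)²=9/286 [(3 3 6; -1 -2 3)], sign=-1
⇒ 4πI² = 1050/1573
I = (-1)√(1050/1573/(4π)) = -0.23047581

-0.230476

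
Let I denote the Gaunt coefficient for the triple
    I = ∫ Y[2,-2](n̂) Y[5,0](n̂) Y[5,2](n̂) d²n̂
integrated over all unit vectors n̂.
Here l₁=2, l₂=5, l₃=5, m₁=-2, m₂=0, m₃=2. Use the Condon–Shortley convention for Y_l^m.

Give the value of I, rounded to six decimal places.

m-sum 0 ✓  L=12 even ✓  3≤5≤7 ✓
Π(2lᵢ+1) = 5×11×11 = 605
triangle coeff Δ(2,5,5) = 1/38610
Σ_t [0,2]: t=0:+1/2880 t=1:−1/576 t=2:+1/2880 = -1/960
(3j)²=10/429 [(2 5 5; 0 0 0)], sign=+1
Σ_t [2,2]: t=2:+1/2880 = 1/2880
(3j)²=14/429 [(2 5 5; -2 0 2)], sign=-1
⇒ 4πI² = 700/1521
I = (-1)√(700/1521/(4π)) = -0.19137248

-0.191372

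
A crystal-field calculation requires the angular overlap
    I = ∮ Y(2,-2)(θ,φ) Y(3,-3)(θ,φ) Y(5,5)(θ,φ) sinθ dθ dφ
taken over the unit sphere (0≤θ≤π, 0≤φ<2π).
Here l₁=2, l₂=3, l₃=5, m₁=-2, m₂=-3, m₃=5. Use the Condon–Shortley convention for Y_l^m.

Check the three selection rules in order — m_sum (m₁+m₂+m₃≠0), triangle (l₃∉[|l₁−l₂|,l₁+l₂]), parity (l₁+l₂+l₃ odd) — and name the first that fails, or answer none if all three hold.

none

azimuthal sum: -2 − 3 + 5 = 0  ✓
1 ≤ 5 ≤ 5 (triangle on l)  ✓
L = 2 + 3 + 5 = 10 (even)  ✓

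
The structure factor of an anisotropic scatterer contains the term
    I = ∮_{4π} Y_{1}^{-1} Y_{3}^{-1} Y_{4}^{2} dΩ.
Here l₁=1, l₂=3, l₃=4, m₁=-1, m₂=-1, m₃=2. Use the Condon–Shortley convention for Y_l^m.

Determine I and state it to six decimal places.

0.238414

Rules hold: Σm=0, L=8 even, 2≤4≤4.
N = 3·7·9 = 189
Δ = 0!·2!·6!/9! = 1/252
Racah Σ t=0..0: t=0:+1/36 = 1/36
⇒ 3j(1 3 4; 0 0 0)² = 4/63, sgn +1
Racah Σ t=0..0: t=0:+1/96 = 1/96
⇒ 3j(1 3 4; -1 -1 2)² = 5/84, sgn +1
4πI² = N·(3j₀)²·(3jₘ)² = 5/7
I = +1·√(0.714286/4π) = 0.23841361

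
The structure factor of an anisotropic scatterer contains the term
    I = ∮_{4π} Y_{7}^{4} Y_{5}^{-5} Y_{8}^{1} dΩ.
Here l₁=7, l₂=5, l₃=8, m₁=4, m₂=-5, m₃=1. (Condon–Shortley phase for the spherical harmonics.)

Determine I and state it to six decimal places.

Rules hold: Σm=0, L=20 even, 2≤8≤12.
N = 15·11·17 = 2805
Δ = 4!·10!·6!/21! = 1/814773960
Racah Σ t=0..4: t=0:+1/87091200 t=1:−1/4976640 t=2:+1/2073600 t=3:−1/4976640 t=4:+1/87091200 = 1/9676800
⇒ 3j(7 5 8; 0 0 0)² = 360/46189, sgn +1
Racah Σ t=0..0: t=0:+1/522547200 = 1/522547200
⇒ 3j(7 5 8; 4 -5 1)² = 30/4199, sgn -1
4πI² = N·(3j₀)²·(3jₘ)² = 162000/1037153
I = -1·√(0.156197/4π) = -0.11148878

-0.111489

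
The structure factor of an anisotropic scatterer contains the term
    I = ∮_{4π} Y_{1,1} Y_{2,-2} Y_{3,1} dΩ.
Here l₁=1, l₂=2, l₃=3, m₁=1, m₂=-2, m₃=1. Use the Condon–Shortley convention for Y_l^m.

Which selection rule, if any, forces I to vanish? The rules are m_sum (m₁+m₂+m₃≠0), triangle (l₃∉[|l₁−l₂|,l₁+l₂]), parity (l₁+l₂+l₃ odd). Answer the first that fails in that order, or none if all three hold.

azimuthal sum: 1 − 2 + 1 = 0  ✓
1 ≤ 3 ≤ 3 (triangle on l)  ✓
L = 1 + 2 + 3 = 6 (even)  ✓

none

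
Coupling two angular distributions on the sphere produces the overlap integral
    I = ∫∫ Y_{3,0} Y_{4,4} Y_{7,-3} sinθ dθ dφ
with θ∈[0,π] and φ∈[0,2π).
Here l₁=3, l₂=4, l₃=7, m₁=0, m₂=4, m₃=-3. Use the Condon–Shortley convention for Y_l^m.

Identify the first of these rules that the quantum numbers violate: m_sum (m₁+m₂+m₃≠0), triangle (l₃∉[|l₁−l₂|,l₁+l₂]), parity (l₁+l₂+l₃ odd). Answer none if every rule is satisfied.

m_sum

azimuthal sum: 0 + 4 − 3 = 1  ✗
1 ≤ 7 ≤ 7 (triangle on l)
L = 3 + 4 + 7 = 14 (even)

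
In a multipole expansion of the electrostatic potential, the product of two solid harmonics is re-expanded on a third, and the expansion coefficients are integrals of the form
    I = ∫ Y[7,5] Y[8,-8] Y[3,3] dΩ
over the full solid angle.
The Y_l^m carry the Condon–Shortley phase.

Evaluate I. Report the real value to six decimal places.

m-sum 0 ✓  L=18 even ✓  1≤3≤15 ✓
Π(2lᵢ+1) = 15×17×7 = 1785
triangle coeff Δ(7,8,3) = 1/5290740
Σ_t [5,7]: t=5:−1/7257600 t=6:+1/2073600 t=7:−1/7257600 = 1/4838400
(3j)²=252/20995 [(7 8 3; 0 0 0)], sign=-1
Σ_t [0,0]: t=0:+1/22992076800 = 1/22992076800
(3j)²=5/969 [(7 8 3; 5 -8 3)], sign=+1
⇒ 4πI² = 8820/79781
I = (-1)√(8820/79781/(4π)) = -0.09379499

-0.093795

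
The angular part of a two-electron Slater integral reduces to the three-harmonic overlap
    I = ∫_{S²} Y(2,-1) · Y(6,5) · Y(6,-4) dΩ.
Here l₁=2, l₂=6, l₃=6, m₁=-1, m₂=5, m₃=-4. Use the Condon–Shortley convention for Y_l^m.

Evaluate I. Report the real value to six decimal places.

Checks pass: Σm=0; 14 even; l₃=6∈[4,8].
(2·2+1)(2·6+1)(2·6+1) = 845
Δ: 2! 2! 10! / 15! → 1/90090
sum: t=0:+1/69120 t=1:−1/14400 t=2:+1/69120 = -7/172800
3j²(2 6 6; 0 0 0) = Δ·Π!·Σ² = 14/715  (sign -1)
sum: t=1:−1/7257600 t=2:+1/725760 = 1/806400
3j²(2 6 6; -1 5 -4) = Δ·Π!·Σ² = 27/910  (sign +1)
combine: 4πI² = 845·14/715·27/910 = 27/55
take √, sign -1: I = -0.19764945

-0.197649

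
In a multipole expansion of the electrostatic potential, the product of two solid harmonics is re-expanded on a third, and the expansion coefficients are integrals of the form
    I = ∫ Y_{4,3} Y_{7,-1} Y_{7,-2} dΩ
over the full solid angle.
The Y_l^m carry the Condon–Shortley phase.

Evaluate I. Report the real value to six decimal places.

-0.033455

m-sum 0 ✓  L=18 even ✓  3≤7≤11 ✓
Π(2lᵢ+1) = 9×15×15 = 2025
triangle coeff Δ(4,7,7) = 1/58198140
Σ_t [0,4]: t=0:+1/17418240 t=1:−1/622080 t=2:+1/230400 t=3:−1/622080 t=4:+1/17418240 = 1/806400
(3j)²=2268/230945 [(4 7 7; 0 0 0)], sign=-1
Σ_t [0,1]: t=0:+1/2488320 t=1:−1/2073600 = -1/12441600
(3j)²=98/138567 [(4 7 7; 3 -1 -2)], sign=+1
⇒ 4πI² = 30005640/2133423721
I = (-1)√(30005640/2133423721/(4π)) = -0.03345476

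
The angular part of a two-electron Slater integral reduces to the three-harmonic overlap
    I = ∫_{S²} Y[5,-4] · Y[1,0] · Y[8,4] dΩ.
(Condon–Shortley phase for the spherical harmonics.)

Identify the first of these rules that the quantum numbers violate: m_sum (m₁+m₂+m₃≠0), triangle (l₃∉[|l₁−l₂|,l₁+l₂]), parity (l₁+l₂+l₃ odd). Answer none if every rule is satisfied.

triangle

azimuthal sum: -4 + 0 + 4 = 0  ✓
4 ≤ 8 ≤ 6 (triangle on l)  ✗
L = 5 + 1 + 8 = 14 (even)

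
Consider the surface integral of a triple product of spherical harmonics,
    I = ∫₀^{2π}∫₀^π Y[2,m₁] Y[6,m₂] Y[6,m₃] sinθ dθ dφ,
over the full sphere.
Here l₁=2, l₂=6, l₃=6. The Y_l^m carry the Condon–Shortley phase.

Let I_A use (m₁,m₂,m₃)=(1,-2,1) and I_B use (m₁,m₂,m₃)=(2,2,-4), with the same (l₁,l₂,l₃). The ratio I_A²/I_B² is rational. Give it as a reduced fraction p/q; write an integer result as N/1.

Shared (l₁,l₂,l₃)=(2,6,6): N and (l;000)² cancel in I_A²/I_B².
A: Δ = 2!·2!·10!/15! = 1/90090; Racah Σ t=0..1: t=0:+1/34560 t=1:−1/60480 = 1/80640; ⇒ 3j(2 6 6; 1 -2 1)² = 6/1001, sgn -1
B: Δ = 2!·2!·10!/15! = 1/90090; Racah Σ t=0..0: t=0:+1/322560 = 1/322560; ⇒ 3j(2 6 6; 2 2 -4)² = 18/1001, sgn +1
I_A²/I_B² = (6/1001)/(18/1001) = 1/3

1/3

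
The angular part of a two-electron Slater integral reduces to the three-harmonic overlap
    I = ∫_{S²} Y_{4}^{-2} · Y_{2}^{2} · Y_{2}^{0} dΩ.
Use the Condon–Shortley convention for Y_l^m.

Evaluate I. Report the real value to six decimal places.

Rules hold: Σm=0, L=8 even, 2≤2≤6.
N = 9·5·5 = 225
Δ = 4!·4!·0!/9! = 1/630
Racah Σ t=2..2: t=2:+1/16 = 1/16
⇒ 3j(4 2 2; 0 0 0)² = 2/35, sgn +1
Racah Σ t=4..4: t=4:+1/96 = 1/96
⇒ 3j(4 2 2; -2 2 0)² = 1/42, sgn +1
4πI² = N·(3j₀)²·(3jₘ)² = 15/49
I = +1·√(0.306122/4π) = 0.15607835

0.156078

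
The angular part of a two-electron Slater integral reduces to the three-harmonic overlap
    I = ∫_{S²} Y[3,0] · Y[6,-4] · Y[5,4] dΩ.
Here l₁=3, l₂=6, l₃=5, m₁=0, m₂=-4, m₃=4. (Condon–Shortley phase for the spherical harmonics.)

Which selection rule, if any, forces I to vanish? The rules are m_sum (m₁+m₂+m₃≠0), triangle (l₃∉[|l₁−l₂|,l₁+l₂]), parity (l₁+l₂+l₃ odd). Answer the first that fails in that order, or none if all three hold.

Σmᵢ = 0  ✓
l₃∈[|l₁−l₂|,l₁+l₂]=[3,9], have l₃=5  ✓
Σlᵢ = 14 ⇒ even  ✓

none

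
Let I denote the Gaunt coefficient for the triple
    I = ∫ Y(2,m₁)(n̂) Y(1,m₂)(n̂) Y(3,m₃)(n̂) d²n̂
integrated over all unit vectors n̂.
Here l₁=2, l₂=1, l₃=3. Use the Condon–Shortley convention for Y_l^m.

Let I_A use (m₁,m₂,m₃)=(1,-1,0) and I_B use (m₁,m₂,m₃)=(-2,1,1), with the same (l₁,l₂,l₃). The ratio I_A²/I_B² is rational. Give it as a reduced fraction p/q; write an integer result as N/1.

Same 2,1,3: normalisation and zero-m 3j drop out of the ratio.
A: Δ: 0! 4! 2! / 7! → 1/105; sum: t=0:+1/12 = 1/12; 3j²(2 1 3; 1 -1 0) = Δ·Π!·Σ² = 1/35  (sign -1)
B: Δ: 0! 4! 2! / 7! → 1/105; sum: t=0:+1/48 = 1/48; 3j²(2 1 3; -2 1 1) = Δ·Π!·Σ² = 1/105  (sign +1)
I_A²/I_B² = (1/35)/(1/105) = 3/1

3/1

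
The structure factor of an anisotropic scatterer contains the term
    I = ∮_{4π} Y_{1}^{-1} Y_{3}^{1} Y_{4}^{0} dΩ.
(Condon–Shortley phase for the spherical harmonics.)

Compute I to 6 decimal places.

Checks pass: Σm=0; 8 even; l₃=4∈[2,4].
(2·1+1)(2·3+1)(2·4+1) = 189
Δ: 0! 2! 6! / 9! → 1/252
sum: t=0:+1/36 = 1/36
3j²(1 3 4; 0 0 0) = Δ·Π!·Σ² = 4/63  (sign +1)
sum: t=0:+1/96 = 1/96
3j²(1 3 4; -1 1 0) = Δ·Π!·Σ² = 1/42  (sign +1)
combine: 4πI² = 189·4/63·1/42 = 2/7
take √, sign +1: I = 0.15078601

0.150786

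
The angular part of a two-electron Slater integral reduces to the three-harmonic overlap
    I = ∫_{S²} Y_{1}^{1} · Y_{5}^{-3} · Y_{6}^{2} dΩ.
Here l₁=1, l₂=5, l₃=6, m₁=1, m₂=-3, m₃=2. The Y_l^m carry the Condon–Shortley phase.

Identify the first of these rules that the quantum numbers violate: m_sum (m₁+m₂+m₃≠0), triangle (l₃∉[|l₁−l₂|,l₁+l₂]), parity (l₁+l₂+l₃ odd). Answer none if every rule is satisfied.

none

m₁+m₂+m₃ = 1 − 3 + 2 = 0  ✓
triangle: |1−5|=4 ≤ l₃=6 ≤ 1+5=6  ✓
parity: l₁+l₂+l₃ = 12 is even  ✓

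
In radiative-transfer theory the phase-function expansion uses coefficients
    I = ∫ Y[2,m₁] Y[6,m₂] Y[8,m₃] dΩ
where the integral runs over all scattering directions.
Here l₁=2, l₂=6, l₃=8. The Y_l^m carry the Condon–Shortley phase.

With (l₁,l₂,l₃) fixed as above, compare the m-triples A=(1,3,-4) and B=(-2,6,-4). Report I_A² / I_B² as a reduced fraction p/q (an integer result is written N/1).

Same 2,6,8: normalisation and zero-m 3j drop out of the ratio.
A: Δ: 0! 4! 12! / 17! → 1/30940; sum: t=0:+1/13063680 = 1/13063680; 3j²(2 6 8; 1 3 -4) = Δ·Π!·Σ² = 44/1547  (sign +1)
B: Δ: 0! 4! 12! / 17! → 1/30940; sum: t=0:+1/11496038400 = 1/11496038400; 3j²(2 6 8; -2 6 -4) = Δ·Π!·Σ² = 1/30940  (sign +1)
I_A²/I_B² = (44/1547)/(1/30940) = 880/1

880/1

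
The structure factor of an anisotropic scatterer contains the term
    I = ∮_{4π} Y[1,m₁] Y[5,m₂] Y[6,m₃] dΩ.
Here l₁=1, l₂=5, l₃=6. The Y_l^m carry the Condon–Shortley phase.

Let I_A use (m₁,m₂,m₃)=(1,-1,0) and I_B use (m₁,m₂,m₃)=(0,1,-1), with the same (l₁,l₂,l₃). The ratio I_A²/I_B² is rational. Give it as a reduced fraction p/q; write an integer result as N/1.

3/7

Same 1,5,6: normalisation and zero-m 3j drop out of the ratio.
A: Δ: 0! 2! 10! / 13! → 1/858; sum: t=0:+1/34560 = 1/34560; 3j²(1 5 6; 1 -1 0) = Δ·Π!·Σ² = 5/286  (sign +1)
B: Δ: 0! 2! 10! / 13! → 1/858; sum: t=0:+1/17280 = 1/17280; 3j²(1 5 6; 0 1 -1) = Δ·Π!·Σ² = 35/858  (sign -1)
I_A²/I_B² = (5/286)/(35/858) = 3/7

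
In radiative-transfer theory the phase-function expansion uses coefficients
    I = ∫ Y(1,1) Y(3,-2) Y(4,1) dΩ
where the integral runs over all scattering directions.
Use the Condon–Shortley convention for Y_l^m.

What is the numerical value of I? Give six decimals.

Rules hold: Σm=0, L=8 even, 2≤4≤4.
N = 3·7·9 = 189
Δ = 0!·2!·6!/9! = 1/252
Racah Σ t=0..0: t=0:+1/36 = 1/36
⇒ 3j(1 3 4; 0 0 0)² = 4/63, sgn +1
Racah Σ t=0..0: t=0:+1/240 = 1/240
⇒ 3j(1 3 4; 1 -2 1)² = 1/84, sgn -1
4πI² = N·(3j₀)²·(3jₘ)² = 1/7
I = -1·√(0.142857/4π) = -0.10662181

-0.106622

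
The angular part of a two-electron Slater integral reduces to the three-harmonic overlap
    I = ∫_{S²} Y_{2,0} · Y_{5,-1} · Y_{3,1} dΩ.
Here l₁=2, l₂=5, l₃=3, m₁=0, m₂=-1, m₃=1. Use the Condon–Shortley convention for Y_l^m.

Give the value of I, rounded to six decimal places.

-0.227318

Checks pass: Σm=0; 10 even; l₃=3∈[3,7].
(2·2+1)(2·5+1)(2·3+1) = 385
Δ: 4! 0! 6! / 11! → 1/2310
sum: t=2:+1/144 = 1/144
3j²(2 5 3; 0 0 0) = Δ·Π!·Σ² = 10/231  (sign -1)
sum: t=2:+1/192 = 1/192
3j²(2 5 3; 0 -1 1) = Δ·Π!·Σ² = 3/77  (sign +1)
combine: 4πI² = 385·10/231·3/77 = 50/77
take √, sign -1: I = -0.22731846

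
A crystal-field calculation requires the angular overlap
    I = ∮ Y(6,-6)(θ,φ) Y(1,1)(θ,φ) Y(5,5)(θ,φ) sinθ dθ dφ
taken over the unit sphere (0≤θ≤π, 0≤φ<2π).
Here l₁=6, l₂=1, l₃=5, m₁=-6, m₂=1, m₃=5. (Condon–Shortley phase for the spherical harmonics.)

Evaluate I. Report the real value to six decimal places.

m-sum 0 ✓  L=12 even ✓  5≤5≤7 ✓
Π(2lᵢ+1) = 13×3×11 = 429
triangle coeff Δ(6,1,5) = 1/858
Σ_t [1,1]: t=1:−1/14400 = -1/14400
(3j)²=6/143 [(6 1 5; 0 0 0)], sign=+1
Σ_t [2,2]: t=2:+1/7257600 = 1/7257600
(3j)²=1/13 [(6 1 5; -6 1 5)], sign=+1
⇒ 4πI² = 18/13
I = (+1)√(18/13/(4π)) = 0.33194004

0.331940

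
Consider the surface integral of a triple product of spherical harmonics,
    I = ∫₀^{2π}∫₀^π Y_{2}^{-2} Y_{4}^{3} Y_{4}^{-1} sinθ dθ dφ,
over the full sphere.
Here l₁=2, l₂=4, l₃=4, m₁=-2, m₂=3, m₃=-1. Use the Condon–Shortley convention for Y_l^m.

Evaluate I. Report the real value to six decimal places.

Rules hold: Σm=0, L=10 even, 2≤4≤6.
N = 5·9·9 = 405
Δ = 2!·2!·6!/11! = 1/13860
Racah Σ t=0..2: t=0:+1/192 t=1:−1/36 t=2:+1/192 = -5/288
⇒ 3j(2 4 4; 0 0 0)² = 20/693, sgn -1
Racah Σ t=2..2: t=2:+1/480 = 1/480
⇒ 3j(2 4 4; -2 3 -1)² = 3/110, sgn -1
4πI² = N·(3j₀)²·(3jₘ)² = 270/847
I = +1·√(0.318772/4π) = 0.15927046

0.159270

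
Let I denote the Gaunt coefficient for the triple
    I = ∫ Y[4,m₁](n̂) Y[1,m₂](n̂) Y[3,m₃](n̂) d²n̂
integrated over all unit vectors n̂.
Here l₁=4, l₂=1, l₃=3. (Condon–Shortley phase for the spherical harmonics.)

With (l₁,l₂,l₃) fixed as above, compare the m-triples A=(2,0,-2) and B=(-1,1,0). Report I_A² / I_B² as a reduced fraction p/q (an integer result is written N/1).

6/5

l's match ⇒ only the (l;m) 3-j factors differ between A and B.
A: triangle coeff Δ(4,1,3) = 1/252; Σ_t [1,1]: t=1:−1/120 = -1/120; (3j)²=1/21 [(4 1 3; 2 0 -2)], sign=+1
B: triangle coeff Δ(4,1,3) = 1/252; Σ_t [2,2]: t=2:+1/72 = 1/72; (3j)²=5/126 [(4 1 3; -1 1 0)], sign=-1
I_A²/I_B² = (1/21)/(5/126) = 6/5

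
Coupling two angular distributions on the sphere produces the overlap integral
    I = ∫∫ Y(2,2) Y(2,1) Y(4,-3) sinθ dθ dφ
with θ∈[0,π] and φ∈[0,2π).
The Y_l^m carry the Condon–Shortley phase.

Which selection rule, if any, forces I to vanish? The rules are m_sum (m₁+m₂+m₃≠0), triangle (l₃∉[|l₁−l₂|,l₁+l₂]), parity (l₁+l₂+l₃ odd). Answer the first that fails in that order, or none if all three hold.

none

azimuthal sum: 2 + 1 − 3 = 0  ✓
0 ≤ 4 ≤ 4 (triangle on l)  ✓
L = 2 + 2 + 4 = 8 (even)  ✓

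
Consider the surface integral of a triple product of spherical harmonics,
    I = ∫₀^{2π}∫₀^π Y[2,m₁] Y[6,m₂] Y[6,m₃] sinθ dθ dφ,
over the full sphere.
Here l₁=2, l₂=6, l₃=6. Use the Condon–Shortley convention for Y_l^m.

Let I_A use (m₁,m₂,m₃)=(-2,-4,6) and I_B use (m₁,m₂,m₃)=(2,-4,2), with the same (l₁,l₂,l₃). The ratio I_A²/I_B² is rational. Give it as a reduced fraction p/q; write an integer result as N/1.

Same 2,6,6: normalisation and zero-m 3j drop out of the ratio.
A: Δ: 2! 2! 10! / 15! → 1/90090; sum: t=2:+1/14515200 = 1/14515200; 3j²(2 6 6; -2 -4 6) = Δ·Π!·Σ² = 2/455  (sign +1)
B: Δ: 2! 2! 10! / 15! → 1/90090; sum: t=0:+1/322560 = 1/322560; 3j²(2 6 6; 2 -4 2) = Δ·Π!·Σ² = 18/1001  (sign +1)
I_A²/I_B² = (2/455)/(18/1001) = 11/45

11/45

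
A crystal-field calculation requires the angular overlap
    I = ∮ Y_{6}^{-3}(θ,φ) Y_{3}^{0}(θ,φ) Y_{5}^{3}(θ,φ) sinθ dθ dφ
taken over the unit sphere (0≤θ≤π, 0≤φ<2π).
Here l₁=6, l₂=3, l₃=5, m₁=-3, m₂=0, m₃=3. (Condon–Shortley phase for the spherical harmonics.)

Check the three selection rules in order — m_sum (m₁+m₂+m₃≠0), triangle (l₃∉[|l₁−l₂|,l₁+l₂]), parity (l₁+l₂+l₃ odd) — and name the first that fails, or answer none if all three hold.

none

azimuthal sum: -3 + 0 + 3 = 0  ✓
3 ≤ 5 ≤ 9 (triangle on l)  ✓
L = 6 + 3 + 5 = 14 (even)  ✓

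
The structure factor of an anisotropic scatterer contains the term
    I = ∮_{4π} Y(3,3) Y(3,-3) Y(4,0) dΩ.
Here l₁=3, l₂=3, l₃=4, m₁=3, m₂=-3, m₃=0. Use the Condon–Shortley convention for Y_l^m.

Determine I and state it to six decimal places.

-0.076935

Checks pass: Σm=0; 10 even; l₃=4∈[0,6].
(2·3+1)(2·3+1)(2·4+1) = 441
Δ: 2! 4! 4! / 11! → 1/34650
sum: t=0:+1/72 t=1:−1/16 t=2:+1/72 = -5/144
3j²(3 3 4; 0 0 0) = Δ·Π!·Σ² = 2/77  (sign -1)
sum: t=0:+1/1152 = 1/1152
3j²(3 3 4; 3 -3 0) = Δ·Π!·Σ² = 1/154  (sign +1)
combine: 4πI² = 441·2/77·1/154 = 9/121
take √, sign -1: I = -0.07693494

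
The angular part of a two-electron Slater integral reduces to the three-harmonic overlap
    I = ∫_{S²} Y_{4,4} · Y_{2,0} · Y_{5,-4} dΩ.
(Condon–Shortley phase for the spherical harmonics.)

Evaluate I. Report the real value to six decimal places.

0.000000

l₁+l₂+l₃=11 is odd: 3j(l;000)=0 ⇒ I=0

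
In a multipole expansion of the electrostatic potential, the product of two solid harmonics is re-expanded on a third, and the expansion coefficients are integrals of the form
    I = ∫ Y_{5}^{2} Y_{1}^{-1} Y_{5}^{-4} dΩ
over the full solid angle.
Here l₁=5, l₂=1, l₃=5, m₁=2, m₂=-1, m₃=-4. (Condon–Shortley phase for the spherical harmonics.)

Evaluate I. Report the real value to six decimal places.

0.000000

2 − 1 − 4 = -3 ≠ 0: azimuthal integral kills it; I = 0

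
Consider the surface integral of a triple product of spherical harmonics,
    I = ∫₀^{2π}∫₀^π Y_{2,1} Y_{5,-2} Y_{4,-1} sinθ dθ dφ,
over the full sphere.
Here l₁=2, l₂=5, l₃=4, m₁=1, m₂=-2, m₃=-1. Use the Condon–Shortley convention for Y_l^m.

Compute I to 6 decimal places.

0.000000

Σmᵢ = -2 ≠ 0, so the φ-integral vanishes; I = 0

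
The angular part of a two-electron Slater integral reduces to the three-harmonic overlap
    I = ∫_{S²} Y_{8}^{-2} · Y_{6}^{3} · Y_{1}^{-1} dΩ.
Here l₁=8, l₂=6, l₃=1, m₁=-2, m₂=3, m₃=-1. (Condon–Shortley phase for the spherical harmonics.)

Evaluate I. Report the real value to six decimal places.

0.000000

|8−6|≤1≤8+6 violated ⇒ I = 0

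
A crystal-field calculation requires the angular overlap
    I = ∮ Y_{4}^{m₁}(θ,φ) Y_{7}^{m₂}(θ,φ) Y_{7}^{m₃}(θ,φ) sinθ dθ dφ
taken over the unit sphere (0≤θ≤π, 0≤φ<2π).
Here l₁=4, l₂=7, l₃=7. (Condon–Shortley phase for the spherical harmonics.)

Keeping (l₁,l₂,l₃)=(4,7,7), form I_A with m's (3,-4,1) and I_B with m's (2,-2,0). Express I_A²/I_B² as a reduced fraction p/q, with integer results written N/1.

6875/4418

l's match ⇒ only the (l;m) 3-j factors differ between A and B.
A: triangle coeff Δ(4,7,7) = 1/58198140; Σ_t [0,1]: t=0:+1/4354560 t=1:−1/11612160 = 1/6967296; (3j)²=625/50388 [(4 7 7; 3 -4 1)], sign=+1
B: triangle coeff Δ(4,7,7) = 1/58198140; Σ_t [0,2]: t=0:+1/1382400 t=1:−1/622080 t=2:+1/2903040 = -47/87091200; (3j)²=2209/277134 [(4 7 7; 2 -2 0)], sign=+1
I_A²/I_B² = (625/50388)/(2209/277134) = 6875/4418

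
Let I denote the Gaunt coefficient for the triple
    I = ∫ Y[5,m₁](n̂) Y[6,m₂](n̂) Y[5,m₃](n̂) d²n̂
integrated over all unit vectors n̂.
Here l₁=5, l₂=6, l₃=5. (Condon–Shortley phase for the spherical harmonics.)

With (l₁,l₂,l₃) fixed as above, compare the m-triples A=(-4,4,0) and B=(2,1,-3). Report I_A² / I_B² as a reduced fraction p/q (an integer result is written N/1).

180/7

l's match ⇒ only the (l;m) 3-j factors differ between A and B.
A: triangle coeff Δ(5,6,5) = 1/28588560; Σ_t [5,6]: t=5:−1/345600 t=6:+1/207360 = 1/518400; (3j)²=12/2431 [(5 6 5; -4 4 0)], sign=-1
B: triangle coeff Δ(5,6,5) = 1/28588560; Σ_t [1,3]: t=1:−1/345600 t=2:+1/34560 t=3:−1/41472 = 1/518400; (3j)²=7/36465 [(5 6 5; 2 1 -3)], sign=+1
I_A²/I_B² = (12/2431)/(7/36465) = 180/7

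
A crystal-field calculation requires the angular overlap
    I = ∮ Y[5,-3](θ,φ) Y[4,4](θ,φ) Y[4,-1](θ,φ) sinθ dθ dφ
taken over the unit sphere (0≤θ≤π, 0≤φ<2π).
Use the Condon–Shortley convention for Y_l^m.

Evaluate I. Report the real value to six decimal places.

0.000000

Σlᵢ=13 odd — θ-integrand is odd under cosθ→−cosθ; I=0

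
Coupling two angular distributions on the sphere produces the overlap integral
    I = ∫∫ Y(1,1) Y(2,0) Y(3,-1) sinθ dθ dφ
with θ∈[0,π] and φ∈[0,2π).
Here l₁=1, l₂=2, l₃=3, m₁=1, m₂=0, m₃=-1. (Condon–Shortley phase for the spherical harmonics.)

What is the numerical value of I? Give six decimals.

-0.202301

Checks pass: Σm=0; 6 even; l₃=3∈[1,3].
(2·1+1)(2·2+1)(2·3+1) = 105
Δ: 0! 2! 4! / 7! → 1/105
sum: t=0:+1/4 = 1/4
3j²(1 2 3; 0 0 0) = Δ·Π!·Σ² = 3/35  (sign -1)
sum: t=0:+1/8 = 1/8
3j²(1 2 3; 1 0 -1) = Δ·Π!·Σ² = 2/35  (sign +1)
combine: 4πI² = 105·3/35·2/35 = 18/35
take √, sign -1: I = -0.20230066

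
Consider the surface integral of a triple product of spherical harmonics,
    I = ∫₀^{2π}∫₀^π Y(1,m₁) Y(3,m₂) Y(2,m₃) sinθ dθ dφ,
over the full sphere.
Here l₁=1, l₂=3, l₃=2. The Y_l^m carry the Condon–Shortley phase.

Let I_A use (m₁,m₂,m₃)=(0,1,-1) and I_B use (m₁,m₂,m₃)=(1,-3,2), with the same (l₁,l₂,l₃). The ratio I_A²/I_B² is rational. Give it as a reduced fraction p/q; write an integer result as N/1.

Shared (l₁,l₂,l₃)=(1,3,2): N and (l;000)² cancel in I_A²/I_B².
A: Δ = 2!·0!·4!/7! = 1/105; Racah Σ t=1..1: t=1:−1/6 = -1/6; ⇒ 3j(1 3 2; 0 1 -1)² = 8/105, sgn +1
B: Δ = 2!·0!·4!/7! = 1/105; Racah Σ t=0..0: t=0:+1/48 = 1/48; ⇒ 3j(1 3 2; 1 -3 2)² = 1/7, sgn +1
I_A²/I_B² = (8/105)/(1/7) = 8/15

8/15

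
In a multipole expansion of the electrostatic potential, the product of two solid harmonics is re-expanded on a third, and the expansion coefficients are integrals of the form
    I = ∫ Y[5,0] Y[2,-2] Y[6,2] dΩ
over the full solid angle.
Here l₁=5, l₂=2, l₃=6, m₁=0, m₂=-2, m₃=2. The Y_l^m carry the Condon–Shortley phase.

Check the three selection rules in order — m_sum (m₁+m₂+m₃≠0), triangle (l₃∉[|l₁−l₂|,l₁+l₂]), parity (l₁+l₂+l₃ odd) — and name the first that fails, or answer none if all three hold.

parity

Σmᵢ = 0  ✓
l₃∈[|l₁−l₂|,l₁+l₂]=[3,7], have l₃=6  ✓
Σlᵢ = 13 ⇒ odd  ✗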